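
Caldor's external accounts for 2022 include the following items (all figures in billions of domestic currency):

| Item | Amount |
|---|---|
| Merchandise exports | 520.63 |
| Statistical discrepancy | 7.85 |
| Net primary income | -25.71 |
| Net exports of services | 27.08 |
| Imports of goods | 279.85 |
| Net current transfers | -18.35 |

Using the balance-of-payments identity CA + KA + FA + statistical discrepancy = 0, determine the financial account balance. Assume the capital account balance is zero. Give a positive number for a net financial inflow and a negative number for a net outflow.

-231.65

Goods balance = 520.63 - 279.85 = 240.78
Services balance = 27.08
Trade balance (goods + services) = 240.78 + 27.08 = 267.86
Net primary income = -25.71
Net secondary income = -18.35
Current account = 267.86 + (-25.71) + (-18.35) = 223.80
Financial account = -(223.80 + 7.85) = -231.65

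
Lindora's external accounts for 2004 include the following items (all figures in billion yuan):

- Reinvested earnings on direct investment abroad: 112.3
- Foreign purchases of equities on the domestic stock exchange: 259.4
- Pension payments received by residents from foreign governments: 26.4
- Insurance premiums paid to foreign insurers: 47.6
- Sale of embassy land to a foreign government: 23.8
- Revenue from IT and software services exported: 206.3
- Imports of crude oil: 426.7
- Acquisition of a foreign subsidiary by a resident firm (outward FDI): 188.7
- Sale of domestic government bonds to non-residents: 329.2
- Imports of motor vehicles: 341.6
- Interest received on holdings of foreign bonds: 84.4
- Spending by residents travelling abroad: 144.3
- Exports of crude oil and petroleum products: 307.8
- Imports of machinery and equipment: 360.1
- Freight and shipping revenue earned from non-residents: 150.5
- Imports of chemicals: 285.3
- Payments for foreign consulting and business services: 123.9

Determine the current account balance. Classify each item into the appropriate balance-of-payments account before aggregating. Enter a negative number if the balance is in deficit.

-841.8

Goods: -285.3 - 426.7 + 307.8 - 341.6 - 360.1 = -1105.9
Services: -144.3 + 150.5 + 206.3 - 123.9 - 47.6 = 41.0
Primary income: 112.3 + 84.4 = 196.7
Secondary income: 26.4
Current account = (-1105.9) + 41.0 + 196.7 + 26.4 = -841.8
(Excluded from the current account — financial account: foreign purchases of equities on the domestic stock exchange 259.4, acquisition of a foreign subsidiary by a resident firm (outward FDI) 188.7, sale of domestic government bonds to non-residents 329.2; capital account: sale of embassy land to a foreign government 23.8.)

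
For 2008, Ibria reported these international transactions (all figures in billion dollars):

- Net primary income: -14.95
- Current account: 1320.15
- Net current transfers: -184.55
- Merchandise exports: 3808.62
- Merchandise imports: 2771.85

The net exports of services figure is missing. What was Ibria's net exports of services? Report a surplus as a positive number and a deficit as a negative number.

Current account = goods balance + services balance + net primary income + net secondary income
Sum of the known components = 837.27
Net exports of services = CA - (known components) = 1320.15 - 837.27 = 482.88

482.88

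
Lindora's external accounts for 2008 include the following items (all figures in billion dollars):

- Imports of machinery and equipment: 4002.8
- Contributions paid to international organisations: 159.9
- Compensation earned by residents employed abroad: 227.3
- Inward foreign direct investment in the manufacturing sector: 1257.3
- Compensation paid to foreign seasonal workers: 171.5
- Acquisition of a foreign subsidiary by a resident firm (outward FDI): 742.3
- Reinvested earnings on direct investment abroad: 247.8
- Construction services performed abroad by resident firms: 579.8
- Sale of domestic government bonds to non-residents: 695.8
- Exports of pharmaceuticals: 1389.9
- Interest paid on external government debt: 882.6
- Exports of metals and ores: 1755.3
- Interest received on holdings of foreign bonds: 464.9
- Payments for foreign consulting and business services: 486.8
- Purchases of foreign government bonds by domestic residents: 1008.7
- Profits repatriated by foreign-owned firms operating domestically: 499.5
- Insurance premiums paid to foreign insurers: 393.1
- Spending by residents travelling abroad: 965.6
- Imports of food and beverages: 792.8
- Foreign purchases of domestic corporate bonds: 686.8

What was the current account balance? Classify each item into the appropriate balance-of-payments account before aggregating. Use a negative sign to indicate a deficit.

-3689.6

Goods: 1755.3 - 4002.8 - 792.8 + 1389.9 = -1650.4
Services: -486.8 - 965.6 - 393.1 + 579.8 = -1265.7
Primary income: 227.3 - 171.5 - 499.5 + 247.8 - 882.6 + 464.9 = -613.6
Secondary income: -159.9
Current account = (-1650.4) + (-1265.7) + (-613.6) + (-159.9) = -3689.6
(Excluded from the current account — financial account: inward foreign direct investment in the manufacturing sector 1257.3, acquisition of a foreign subsidiary by a resident firm (outward FDI) 742.3, sale of domestic government bonds to non-residents 695.8, purchases of foreign government bonds by domestic residents 1008.7, foreign purchases of domestic corporate bonds 686.8.)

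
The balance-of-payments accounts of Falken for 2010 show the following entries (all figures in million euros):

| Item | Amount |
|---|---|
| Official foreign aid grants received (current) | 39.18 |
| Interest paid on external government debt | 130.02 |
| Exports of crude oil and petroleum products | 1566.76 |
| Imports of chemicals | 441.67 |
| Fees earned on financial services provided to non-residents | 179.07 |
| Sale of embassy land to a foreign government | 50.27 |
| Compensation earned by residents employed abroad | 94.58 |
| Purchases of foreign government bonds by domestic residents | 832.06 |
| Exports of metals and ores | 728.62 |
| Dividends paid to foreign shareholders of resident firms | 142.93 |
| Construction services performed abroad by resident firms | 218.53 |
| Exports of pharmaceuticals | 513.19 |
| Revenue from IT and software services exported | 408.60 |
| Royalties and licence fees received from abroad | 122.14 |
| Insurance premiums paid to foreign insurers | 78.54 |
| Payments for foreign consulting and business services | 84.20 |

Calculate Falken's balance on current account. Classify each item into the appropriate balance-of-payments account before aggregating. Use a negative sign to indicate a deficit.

2993.31

Goods: 728.62 - 441.67 + 513.19 + 1566.76 = 2366.90
Services: 408.60 - 84.20 + 218.53 + 122.14 - 78.54 + 179.07 = 765.60
Primary income: -142.93 + 94.58 - 130.02 = -178.37
Secondary income: 39.18
Current account = 2366.90 + 765.60 + (-178.37) + 39.18 = 2993.31
(Excluded from the current account — capital account: sale of embassy land to a foreign government 50.27; financial account: purchases of foreign government bonds by domestic residents 832.06.)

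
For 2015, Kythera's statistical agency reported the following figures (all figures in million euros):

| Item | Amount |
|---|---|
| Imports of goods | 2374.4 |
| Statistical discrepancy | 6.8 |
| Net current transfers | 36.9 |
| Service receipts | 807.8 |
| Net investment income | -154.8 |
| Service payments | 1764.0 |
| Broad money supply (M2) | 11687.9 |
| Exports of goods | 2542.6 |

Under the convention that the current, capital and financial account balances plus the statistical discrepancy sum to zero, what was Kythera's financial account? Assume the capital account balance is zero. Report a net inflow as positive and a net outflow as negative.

899.1

Goods balance = 2542.6 - 2374.4 = 168.2
Services balance = 807.8 - 1764.0 = -956.2
Trade balance (goods + services) = 168.2 + (-956.2) = -788.0
Net primary income = -154.8
Net secondary income = 36.9
Current account = -788.0 + (-154.8) + 36.9 = -905.9
Financial account = -(-905.9 + 6.8) = 899.1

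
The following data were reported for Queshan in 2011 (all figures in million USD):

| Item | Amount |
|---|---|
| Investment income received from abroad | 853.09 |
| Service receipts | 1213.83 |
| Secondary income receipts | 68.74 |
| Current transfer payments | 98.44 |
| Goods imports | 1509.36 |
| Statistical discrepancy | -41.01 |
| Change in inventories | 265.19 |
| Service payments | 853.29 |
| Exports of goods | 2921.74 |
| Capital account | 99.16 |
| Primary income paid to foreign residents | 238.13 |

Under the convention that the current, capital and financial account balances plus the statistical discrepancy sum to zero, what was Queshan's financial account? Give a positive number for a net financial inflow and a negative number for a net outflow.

-2416.33

Goods balance = 2921.74 - 1509.36 = 1412.38
Services balance = 1213.83 - 853.29 = 360.54
Trade balance (goods + services) = 1412.38 + 360.54 = 1772.92
Net primary income = 853.09 - 238.13 = 614.96
Net secondary income = 68.74 - 98.44 = -29.70
Current account = 1772.92 + 614.96 + (-29.70) = 2358.18
Financial account = -(2358.18 + 99.16 + (-41.01)) = -2416.33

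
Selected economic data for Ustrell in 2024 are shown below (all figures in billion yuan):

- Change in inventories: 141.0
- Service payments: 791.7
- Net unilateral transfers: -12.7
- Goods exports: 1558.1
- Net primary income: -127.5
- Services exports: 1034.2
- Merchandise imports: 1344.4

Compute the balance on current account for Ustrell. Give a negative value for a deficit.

Goods balance = 1558.1 - 1344.4 = 213.7
Services balance = 1034.2 - 791.7 = 242.5
Trade balance (goods + services) = 213.7 + 242.5 = 456.2
Net primary income = -127.5
Net secondary income = -12.7
Current account = 456.2 + (-127.5) + (-12.7) = 316.0

316.0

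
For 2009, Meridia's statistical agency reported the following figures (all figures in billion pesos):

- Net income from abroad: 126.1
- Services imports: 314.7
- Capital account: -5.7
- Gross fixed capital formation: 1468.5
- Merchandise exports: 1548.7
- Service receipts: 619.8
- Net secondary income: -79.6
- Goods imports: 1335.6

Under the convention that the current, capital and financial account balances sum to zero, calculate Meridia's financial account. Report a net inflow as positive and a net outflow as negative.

Goods balance = 1548.7 - 1335.6 = 213.1
Services balance = 619.8 - 314.7 = 305.1
Trade balance (goods + services) = 213.1 + 305.1 = 518.2
Net primary income = 126.1
Net secondary income = -79.6
Current account = 518.2 + 126.1 + (-79.6) = 564.7
Financial account = -(564.7 + (-5.7)) = -559.0

-559.0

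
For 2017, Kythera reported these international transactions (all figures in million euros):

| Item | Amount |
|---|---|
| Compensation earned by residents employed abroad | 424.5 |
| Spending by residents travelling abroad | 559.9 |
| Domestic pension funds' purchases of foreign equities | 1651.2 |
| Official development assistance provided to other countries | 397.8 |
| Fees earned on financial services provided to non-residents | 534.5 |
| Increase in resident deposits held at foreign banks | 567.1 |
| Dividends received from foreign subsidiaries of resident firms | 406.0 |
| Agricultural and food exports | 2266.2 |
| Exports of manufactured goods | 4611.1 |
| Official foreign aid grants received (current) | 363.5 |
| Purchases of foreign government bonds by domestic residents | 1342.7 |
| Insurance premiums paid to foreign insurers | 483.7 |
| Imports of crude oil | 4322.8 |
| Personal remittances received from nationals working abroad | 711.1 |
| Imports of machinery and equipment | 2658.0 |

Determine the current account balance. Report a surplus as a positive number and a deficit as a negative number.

Goods: 2266.2 - 4322.8 - 2658.0 + 4611.1 = -103.5
Services: -483.7 - 559.9 + 534.5 = -509.1
Primary income: 406.0 + 424.5 = 830.5
Secondary income: 363.5 - 397.8 + 711.1 = 676.8
Current account = (-103.5) + (-509.1) + 830.5 + 676.8 = 894.7
(Excluded from the current account — financial account: domestic pension funds' purchases of foreign equities 1651.2, increase in resident deposits held at foreign banks 567.1, purchases of foreign government bonds by domestic residents 1342.7.)

894.7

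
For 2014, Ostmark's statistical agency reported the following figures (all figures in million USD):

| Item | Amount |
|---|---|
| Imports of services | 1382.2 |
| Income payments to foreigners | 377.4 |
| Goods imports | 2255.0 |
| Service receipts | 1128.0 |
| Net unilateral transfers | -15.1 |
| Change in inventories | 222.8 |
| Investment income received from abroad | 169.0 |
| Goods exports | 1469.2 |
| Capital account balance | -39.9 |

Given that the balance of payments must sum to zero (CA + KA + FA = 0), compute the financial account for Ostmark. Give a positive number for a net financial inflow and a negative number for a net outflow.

1303.4

Goods balance = 1469.2 - 2255.0 = -785.8
Services balance = 1128.0 - 1382.2 = -254.2
Trade balance (goods + services) = -785.8 + (-254.2) = -1040.0
Net primary income = 169.0 - 377.4 = -208.4
Net secondary income = -15.1
Current account = -1040.0 + (-208.4) + (-15.1) = -1263.5
Financial account = -(-1263.5 + (-39.9)) = 1303.4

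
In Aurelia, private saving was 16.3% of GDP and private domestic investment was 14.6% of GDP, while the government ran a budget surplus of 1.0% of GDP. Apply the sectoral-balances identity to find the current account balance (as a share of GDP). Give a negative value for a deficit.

2.7

By the sectoral-balances identity, CA = (S_private - I) + (T - G).
Private balance = 16.3 - 14.6 = 1.7
Government balance (T - G) = 1.0
CA = 1.7 + 1.0 = 2.7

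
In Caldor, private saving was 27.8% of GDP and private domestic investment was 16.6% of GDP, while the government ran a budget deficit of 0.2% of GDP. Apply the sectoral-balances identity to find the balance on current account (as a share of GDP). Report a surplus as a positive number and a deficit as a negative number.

11.0

By the sectoral-balances identity, CA = (S_private - I) + (T - G).
Private balance = 27.8 - 16.6 = 11.2
Government balance (T - G) = -0.2
CA = 11.2 + (-0.2) = 11.0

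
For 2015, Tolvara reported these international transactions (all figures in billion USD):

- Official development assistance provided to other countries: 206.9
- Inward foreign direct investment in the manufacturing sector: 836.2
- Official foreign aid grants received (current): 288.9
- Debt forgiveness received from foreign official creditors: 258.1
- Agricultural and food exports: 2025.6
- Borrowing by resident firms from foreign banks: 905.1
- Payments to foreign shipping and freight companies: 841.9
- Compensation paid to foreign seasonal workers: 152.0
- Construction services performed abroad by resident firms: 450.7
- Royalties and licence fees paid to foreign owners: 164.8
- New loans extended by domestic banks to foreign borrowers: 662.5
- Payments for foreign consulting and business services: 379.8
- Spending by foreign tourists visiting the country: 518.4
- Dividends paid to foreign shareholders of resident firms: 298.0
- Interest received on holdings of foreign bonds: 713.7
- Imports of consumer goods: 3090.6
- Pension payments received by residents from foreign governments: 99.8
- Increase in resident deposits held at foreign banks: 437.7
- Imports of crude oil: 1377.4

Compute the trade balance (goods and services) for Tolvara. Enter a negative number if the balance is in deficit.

-2859.8

Goods: -1377.4 - 3090.6 + 2025.6 = -2442.4
Services: 518.4 - 164.8 + 450.7 - 841.9 - 379.8 = -417.4
Trade balance = -2442.4 + (-417.4) = -2859.8
(Excluded from the trade balance — secondary income: official development assistance provided to other countries 206.9, official foreign aid grants received (current) 288.9, pension payments received by residents from foreign governments 99.8; financial account: inward foreign direct investment in the manufacturing sector 836.2, borrowing by resident firms from foreign banks 905.1, new loans extended by domestic banks to foreign borrowers 662.5, increase in resident deposits held at foreign banks 437.7; capital account: debt forgiveness received from foreign official creditors 258.1; primary income: compensation paid to foreign seasonal workers 152.0, dividends paid to foreign shareholders of resident firms 298.0, interest received on holdings of foreign bonds 713.7.)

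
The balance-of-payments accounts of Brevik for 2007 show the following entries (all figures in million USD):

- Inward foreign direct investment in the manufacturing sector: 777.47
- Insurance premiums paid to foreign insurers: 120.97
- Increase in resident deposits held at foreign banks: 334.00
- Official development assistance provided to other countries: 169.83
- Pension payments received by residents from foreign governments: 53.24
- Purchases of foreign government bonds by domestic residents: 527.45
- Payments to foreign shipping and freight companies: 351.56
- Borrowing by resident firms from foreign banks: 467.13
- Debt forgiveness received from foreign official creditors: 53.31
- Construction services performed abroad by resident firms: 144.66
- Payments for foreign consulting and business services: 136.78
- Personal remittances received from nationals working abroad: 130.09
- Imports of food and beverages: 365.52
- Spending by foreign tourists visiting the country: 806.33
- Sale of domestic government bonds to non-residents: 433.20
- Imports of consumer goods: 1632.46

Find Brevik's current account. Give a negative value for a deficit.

-1642.80

Goods: -365.52 - 1632.46 = -1997.98
Services: -136.78 + 806.33 - 351.56 + 144.66 - 120.97 = 341.68
Secondary income: 130.09 - 169.83 + 53.24 = 13.50
Current account = (-1997.98) + 341.68 + 13.50 = -1642.80
(Excluded from the current account — financial account: inward foreign direct investment in the manufacturing sector 777.47, increase in resident deposits held at foreign banks 334.00, purchases of foreign government bonds by domestic residents 527.45, borrowing by resident firms from foreign banks 467.13, sale of domestic government bonds to non-residents 433.20; capital account: debt forgiveness received from foreign official creditors 53.31.)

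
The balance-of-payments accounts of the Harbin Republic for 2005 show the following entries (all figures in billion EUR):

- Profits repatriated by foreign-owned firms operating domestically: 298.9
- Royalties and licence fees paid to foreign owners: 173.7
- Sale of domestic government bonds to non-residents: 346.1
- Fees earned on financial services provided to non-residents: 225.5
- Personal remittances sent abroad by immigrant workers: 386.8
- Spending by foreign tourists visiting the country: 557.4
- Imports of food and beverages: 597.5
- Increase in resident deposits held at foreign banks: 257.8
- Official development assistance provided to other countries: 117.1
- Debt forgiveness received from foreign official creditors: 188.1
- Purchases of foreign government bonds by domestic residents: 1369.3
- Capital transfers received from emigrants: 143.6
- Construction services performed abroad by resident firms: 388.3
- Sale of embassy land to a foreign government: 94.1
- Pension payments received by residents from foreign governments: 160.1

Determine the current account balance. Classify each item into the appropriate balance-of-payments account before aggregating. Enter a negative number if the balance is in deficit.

Goods: -597.5
Services: 388.3 + 557.4 + 225.5 - 173.7 = 997.5
Primary income: -298.9
Secondary income: -386.8 - 117.1 + 160.1 = -343.8
Current account = (-597.5) + 997.5 + (-298.9) + (-343.8) = -242.7
(Excluded from the current account — financial account: sale of domestic government bonds to non-residents 346.1, increase in resident deposits held at foreign banks 257.8, purchases of foreign government bonds by domestic residents 1369.3; capital account: debt forgiveness received from foreign official creditors 188.1, capital transfers received from emigrants 143.6, sale of embassy land to a foreign government 94.1.)

-242.7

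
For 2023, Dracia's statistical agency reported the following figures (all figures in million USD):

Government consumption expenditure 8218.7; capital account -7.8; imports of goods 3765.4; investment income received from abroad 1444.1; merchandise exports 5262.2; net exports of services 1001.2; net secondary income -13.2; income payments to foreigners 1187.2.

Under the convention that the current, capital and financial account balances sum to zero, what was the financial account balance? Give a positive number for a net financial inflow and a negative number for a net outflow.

Goods balance = 5262.2 - 3765.4 = 1496.8
Services balance = 1001.2
Trade balance (goods + services) = 1496.8 + 1001.2 = 2498.0
Net primary income = 1444.1 - 1187.2 = 256.9
Net secondary income = -13.2
Current account = 2498.0 + 256.9 + (-13.2) = 2741.7
Financial account = -(2741.7 + (-7.8)) = -2733.9

-2733.9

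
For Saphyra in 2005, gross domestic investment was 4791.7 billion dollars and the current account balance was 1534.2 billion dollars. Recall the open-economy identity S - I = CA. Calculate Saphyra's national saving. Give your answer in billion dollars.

S = I + CA = 4791.7 + 1534.2 = 6325.9

6325.9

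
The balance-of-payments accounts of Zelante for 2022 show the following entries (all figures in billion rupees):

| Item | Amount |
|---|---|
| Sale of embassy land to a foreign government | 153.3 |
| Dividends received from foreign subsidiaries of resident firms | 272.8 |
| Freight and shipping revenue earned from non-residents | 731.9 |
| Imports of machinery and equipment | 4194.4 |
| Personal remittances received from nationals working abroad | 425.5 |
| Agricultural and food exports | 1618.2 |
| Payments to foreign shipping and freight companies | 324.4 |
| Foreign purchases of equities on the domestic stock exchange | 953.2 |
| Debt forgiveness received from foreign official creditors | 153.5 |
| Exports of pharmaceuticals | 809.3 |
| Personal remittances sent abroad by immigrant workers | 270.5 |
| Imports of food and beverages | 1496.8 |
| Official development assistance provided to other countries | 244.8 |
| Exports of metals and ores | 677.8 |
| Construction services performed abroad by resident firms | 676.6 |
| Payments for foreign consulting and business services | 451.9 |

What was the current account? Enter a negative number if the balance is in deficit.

Goods: 677.8 + 1618.2 - 1496.8 + 809.3 - 4194.4 = -2585.9
Services: 676.6 + 731.9 - 451.9 - 324.4 = 632.2
Primary income: 272.8
Secondary income: -270.5 + 425.5 - 244.8 = -89.8
Current account = (-2585.9) + 632.2 + 272.8 + (-89.8) = -1770.7
(Excluded from the current account — capital account: sale of embassy land to a foreign government 153.3, debt forgiveness received from foreign official creditors 153.5; financial account: foreign purchases of equities on the domestic stock exchange 953.2.)

-1770.7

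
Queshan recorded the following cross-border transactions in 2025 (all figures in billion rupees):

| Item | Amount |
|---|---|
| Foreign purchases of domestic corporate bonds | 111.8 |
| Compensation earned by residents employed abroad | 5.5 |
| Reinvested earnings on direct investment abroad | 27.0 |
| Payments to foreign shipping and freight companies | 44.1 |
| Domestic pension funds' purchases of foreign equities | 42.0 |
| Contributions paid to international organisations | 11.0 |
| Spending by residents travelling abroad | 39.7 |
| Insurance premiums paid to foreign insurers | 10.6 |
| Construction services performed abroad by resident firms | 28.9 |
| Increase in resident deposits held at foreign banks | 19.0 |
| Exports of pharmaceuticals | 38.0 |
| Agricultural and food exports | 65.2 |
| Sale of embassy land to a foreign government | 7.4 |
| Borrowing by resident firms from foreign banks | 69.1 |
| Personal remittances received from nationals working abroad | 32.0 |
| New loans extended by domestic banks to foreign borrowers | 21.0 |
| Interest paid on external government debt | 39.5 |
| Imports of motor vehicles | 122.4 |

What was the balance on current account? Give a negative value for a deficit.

-70.7

Goods: -122.4 + 65.2 + 38.0 = -19.2
Services: -10.6 + 28.9 - 44.1 - 39.7 = -65.5
Primary income: -39.5 + 5.5 + 27.0 = -7.0
Secondary income: 32.0 - 11.0 = 21.0
Current account = (-19.2) + (-65.5) + (-7.0) + 21.0 = -70.7
(Excluded from the current account — financial account: foreign purchases of domestic corporate bonds 111.8, domestic pension funds' purchases of foreign equities 42.0, increase in resident deposits held at foreign banks 19.0, borrowing by resident firms from foreign banks 69.1, new loans extended by domestic banks to foreign borrowers 21.0; capital account: sale of embassy land to a foreign government 7.4.)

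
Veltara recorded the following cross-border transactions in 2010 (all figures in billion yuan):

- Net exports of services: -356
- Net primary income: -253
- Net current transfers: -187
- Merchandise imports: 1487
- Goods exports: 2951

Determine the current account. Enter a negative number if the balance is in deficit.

Goods balance = 2951 - 1487 = 1464
Services balance = -356
Trade balance (goods + services) = 1464 + (-356) = 1108
Net primary income = -253
Net secondary income = -187
Current account = 1108 + (-253) + (-187) = 668

668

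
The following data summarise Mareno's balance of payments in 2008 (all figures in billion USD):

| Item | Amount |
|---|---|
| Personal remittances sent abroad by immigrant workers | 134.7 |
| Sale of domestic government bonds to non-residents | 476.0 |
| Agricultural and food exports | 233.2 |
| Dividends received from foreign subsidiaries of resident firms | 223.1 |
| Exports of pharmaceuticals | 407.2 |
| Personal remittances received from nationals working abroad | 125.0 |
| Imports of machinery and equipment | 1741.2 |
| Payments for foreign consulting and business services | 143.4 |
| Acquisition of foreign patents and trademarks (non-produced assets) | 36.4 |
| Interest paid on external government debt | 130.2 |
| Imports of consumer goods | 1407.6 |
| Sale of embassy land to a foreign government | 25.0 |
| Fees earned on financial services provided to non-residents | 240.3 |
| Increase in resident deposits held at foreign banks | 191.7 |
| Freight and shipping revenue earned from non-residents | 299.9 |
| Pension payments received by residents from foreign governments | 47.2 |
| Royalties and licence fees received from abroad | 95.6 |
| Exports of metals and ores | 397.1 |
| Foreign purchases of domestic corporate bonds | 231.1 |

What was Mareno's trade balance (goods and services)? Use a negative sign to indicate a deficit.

Goods: -1407.6 + 397.1 + 407.2 + 233.2 - 1741.2 = -2111.3
Services: 240.3 - 143.4 + 95.6 + 299.9 = 492.4
Trade balance = -2111.3 + 492.4 = -1618.9
(Excluded from the trade balance — secondary income: personal remittances sent abroad by immigrant workers 134.7, personal remittances received from nationals working abroad 125.0, pension payments received by residents from foreign governments 47.2; financial account: sale of domestic government bonds to non-residents 476.0, increase in resident deposits held at foreign banks 191.7, foreign purchases of domestic corporate bonds 231.1; primary income: dividends received from foreign subsidiaries of resident firms 223.1, interest paid on external government debt 130.2; capital account: acquisition of foreign patents and trademarks (non-produced assets) 36.4, sale of embassy land to a foreign government 25.0.)

-1618.9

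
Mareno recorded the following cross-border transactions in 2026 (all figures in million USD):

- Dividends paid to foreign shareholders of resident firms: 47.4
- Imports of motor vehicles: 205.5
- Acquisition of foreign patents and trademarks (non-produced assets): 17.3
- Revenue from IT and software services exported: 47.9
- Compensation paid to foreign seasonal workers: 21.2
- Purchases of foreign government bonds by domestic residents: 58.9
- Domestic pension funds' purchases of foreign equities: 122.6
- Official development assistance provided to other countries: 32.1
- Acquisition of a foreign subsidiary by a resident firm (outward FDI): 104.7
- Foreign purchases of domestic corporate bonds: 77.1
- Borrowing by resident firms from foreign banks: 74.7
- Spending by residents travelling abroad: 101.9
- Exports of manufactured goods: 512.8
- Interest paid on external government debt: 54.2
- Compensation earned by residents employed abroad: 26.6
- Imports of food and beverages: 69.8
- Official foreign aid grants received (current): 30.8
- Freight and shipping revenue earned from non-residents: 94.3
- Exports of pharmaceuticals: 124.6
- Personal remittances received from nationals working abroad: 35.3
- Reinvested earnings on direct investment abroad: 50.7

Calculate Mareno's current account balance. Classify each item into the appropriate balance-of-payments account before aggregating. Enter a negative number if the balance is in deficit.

Goods: 124.6 - 205.5 + 512.8 - 69.8 = 362.1
Services: 94.3 + 47.9 - 101.9 = 40.3
Primary income: -47.4 + 26.6 + 50.7 - 54.2 - 21.2 = -45.5
Secondary income: 35.3 + 30.8 - 32.1 = 34.0
Current account = 362.1 + 40.3 + (-45.5) + 34.0 = 390.9
(Excluded from the current account — capital account: acquisition of foreign patents and trademarks (non-produced assets) 17.3; financial account: purchases of foreign government bonds by domestic residents 58.9, domestic pension funds' purchases of foreign equities 122.6, acquisition of a foreign subsidiary by a resident firm (outward FDI) 104.7, foreign purchases of domestic corporate bonds 77.1, borrowing by resident firms from foreign banks 74.7.)

390.9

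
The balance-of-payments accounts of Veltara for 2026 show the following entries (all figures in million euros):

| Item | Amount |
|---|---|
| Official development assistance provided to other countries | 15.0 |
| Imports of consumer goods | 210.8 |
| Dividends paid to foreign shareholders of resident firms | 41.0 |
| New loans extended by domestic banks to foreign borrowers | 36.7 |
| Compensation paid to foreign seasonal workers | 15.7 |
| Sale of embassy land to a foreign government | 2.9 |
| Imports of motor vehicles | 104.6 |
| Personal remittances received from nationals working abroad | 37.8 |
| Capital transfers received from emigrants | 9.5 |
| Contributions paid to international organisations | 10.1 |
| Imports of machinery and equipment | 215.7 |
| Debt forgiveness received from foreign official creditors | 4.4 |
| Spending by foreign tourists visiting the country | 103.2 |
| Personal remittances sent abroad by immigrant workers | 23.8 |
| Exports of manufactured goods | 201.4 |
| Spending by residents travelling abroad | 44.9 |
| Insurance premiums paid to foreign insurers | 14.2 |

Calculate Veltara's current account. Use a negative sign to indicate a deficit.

-353.4

Goods: -104.6 - 210.8 - 215.7 + 201.4 = -329.7
Services: 103.2 - 44.9 - 14.2 = 44.1
Primary income: -15.7 - 41.0 = -56.7
Secondary income: -15.0 - 10.1 - 23.8 + 37.8 = -11.1
Current account = (-329.7) + 44.1 + (-56.7) + (-11.1) = -353.4
(Excluded from the current account — financial account: new loans extended by domestic banks to foreign borrowers 36.7; capital account: sale of embassy land to a foreign government 2.9, capital transfers received from emigrants 9.5, debt forgiveness received from foreign official creditors 4.4.)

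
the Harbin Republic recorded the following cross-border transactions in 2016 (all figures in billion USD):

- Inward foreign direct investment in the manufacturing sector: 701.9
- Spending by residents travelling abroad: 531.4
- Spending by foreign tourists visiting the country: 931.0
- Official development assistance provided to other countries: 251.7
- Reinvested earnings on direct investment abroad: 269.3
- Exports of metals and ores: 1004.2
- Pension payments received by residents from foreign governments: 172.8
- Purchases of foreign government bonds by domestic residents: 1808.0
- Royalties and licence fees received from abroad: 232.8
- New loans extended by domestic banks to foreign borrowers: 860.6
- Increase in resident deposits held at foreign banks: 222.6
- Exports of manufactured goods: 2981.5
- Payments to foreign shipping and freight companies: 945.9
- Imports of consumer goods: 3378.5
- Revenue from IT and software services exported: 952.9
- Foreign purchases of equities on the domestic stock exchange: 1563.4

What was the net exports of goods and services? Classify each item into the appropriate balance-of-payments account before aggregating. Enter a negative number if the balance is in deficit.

Goods: 2981.5 - 3378.5 + 1004.2 = 607.2
Services: -531.4 - 945.9 + 931.0 + 952.9 + 232.8 = 639.4
Trade balance = 607.2 + 639.4 = 1246.6
(Excluded from the trade balance — financial account: inward foreign direct investment in the manufacturing sector 701.9, purchases of foreign government bonds by domestic residents 1808.0, new loans extended by domestic banks to foreign borrowers 860.6, increase in resident deposits held at foreign banks 222.6, foreign purchases of equities on the domestic stock exchange 1563.4; secondary income: official development assistance provided to other countries 251.7, pension payments received by residents from foreign governments 172.8; primary income: reinvested earnings on direct investment abroad 269.3.)

1246.6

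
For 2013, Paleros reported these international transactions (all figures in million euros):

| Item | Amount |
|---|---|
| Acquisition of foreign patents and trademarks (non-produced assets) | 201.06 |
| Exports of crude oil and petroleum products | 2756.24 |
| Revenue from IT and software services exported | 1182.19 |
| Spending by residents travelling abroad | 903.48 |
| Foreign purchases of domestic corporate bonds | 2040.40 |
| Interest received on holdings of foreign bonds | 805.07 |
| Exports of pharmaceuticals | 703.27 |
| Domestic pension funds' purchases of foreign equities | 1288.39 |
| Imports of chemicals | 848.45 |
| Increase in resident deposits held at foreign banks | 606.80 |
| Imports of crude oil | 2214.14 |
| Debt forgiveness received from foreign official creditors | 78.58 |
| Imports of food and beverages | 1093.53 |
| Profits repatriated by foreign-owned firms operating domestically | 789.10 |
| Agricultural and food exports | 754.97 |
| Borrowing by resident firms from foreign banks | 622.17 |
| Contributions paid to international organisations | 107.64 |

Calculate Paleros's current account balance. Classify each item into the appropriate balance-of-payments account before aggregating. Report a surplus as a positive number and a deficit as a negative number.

245.40

Goods: -1093.53 + 754.97 - 2214.14 + 2756.24 - 848.45 + 703.27 = 58.36
Services: 1182.19 - 903.48 = 278.71
Primary income: -789.10 + 805.07 = 15.97
Secondary income: -107.64
Current account = 58.36 + 278.71 + 15.97 + (-107.64) = 245.40
(Excluded from the current account — capital account: acquisition of foreign patents and trademarks (non-produced assets) 201.06, debt forgiveness received from foreign official creditors 78.58; financial account: foreign purchases of domestic corporate bonds 2040.40, domestic pension funds' purchases of foreign equities 1288.39, increase in resident deposits held at foreign banks 606.80, borrowing by resident firms from foreign banks 622.17.)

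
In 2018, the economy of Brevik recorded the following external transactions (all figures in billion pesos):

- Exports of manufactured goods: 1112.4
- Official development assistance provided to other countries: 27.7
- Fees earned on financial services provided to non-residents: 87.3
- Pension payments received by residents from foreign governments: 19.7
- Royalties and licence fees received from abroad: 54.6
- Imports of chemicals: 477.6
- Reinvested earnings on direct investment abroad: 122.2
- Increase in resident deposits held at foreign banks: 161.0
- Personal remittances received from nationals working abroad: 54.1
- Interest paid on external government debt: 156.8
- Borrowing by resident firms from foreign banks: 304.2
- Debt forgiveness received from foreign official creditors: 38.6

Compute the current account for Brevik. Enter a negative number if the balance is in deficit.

Goods: -477.6 + 1112.4 = 634.8
Services: 87.3 + 54.6 = 141.9
Primary income: -156.8 + 122.2 = -34.6
Secondary income: 54.1 + 19.7 - 27.7 = 46.1
Current account = 634.8 + 141.9 + (-34.6) + 46.1 = 788.2
(Excluded from the current account — financial account: increase in resident deposits held at foreign banks 161.0, borrowing by resident firms from foreign banks 304.2; capital account: debt forgiveness received from foreign official creditors 38.6.)

788.2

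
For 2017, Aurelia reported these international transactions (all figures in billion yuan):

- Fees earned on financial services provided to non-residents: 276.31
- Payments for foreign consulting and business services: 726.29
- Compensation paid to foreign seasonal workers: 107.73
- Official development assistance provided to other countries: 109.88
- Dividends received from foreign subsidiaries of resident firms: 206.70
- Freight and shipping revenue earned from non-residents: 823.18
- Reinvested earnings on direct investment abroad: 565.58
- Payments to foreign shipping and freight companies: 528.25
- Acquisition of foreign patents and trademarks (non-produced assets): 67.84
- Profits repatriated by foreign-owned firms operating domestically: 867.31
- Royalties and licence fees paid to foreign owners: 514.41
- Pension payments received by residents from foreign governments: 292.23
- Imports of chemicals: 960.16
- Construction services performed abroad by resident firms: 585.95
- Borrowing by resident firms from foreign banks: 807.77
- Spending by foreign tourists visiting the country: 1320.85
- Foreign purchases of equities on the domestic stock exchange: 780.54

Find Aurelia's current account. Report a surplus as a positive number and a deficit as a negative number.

256.77

Goods: -960.16
Services: 1320.85 + 585.95 - 528.25 - 726.29 + 276.31 - 514.41 + 823.18 = 1237.34
Primary income: 206.70 - 107.73 - 867.31 + 565.58 = -202.76
Secondary income: 292.23 - 109.88 = 182.35
Current account = (-960.16) + 1237.34 + (-202.76) + 182.35 = 256.77
(Excluded from the current account — capital account: acquisition of foreign patents and trademarks (non-produced assets) 67.84; financial account: borrowing by resident firms from foreign banks 807.77, foreign purchases of equities on the domestic stock exchange 780.54.)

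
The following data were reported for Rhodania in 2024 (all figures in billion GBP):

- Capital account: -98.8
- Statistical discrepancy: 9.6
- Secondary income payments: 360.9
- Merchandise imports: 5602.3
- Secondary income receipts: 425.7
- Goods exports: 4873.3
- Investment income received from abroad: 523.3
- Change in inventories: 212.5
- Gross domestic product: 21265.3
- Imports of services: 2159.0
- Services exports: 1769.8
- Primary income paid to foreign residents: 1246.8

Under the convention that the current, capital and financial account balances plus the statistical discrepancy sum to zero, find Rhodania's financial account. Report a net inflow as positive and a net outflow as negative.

Goods balance = 4873.3 - 5602.3 = -729.0
Services balance = 1769.8 - 2159.0 = -389.2
Trade balance (goods + services) = -729.0 + (-389.2) = -1118.2
Net primary income = 523.3 - 1246.8 = -723.5
Net secondary income = 425.7 - 360.9 = 64.8
Current account = -1118.2 + (-723.5) + 64.8 = -1776.9
Financial account = -(-1776.9 + (-98.8) + 9.6) = 1866.1

1866.1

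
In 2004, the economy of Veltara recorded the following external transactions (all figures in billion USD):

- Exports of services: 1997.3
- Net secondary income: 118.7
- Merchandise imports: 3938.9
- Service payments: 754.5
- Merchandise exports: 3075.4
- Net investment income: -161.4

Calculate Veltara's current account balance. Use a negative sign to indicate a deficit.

336.6

Goods balance = 3075.4 - 3938.9 = -863.5
Services balance = 1997.3 - 754.5 = 1242.8
Trade balance (goods + services) = -863.5 + 1242.8 = 379.3
Net primary income = -161.4
Net secondary income = 118.7
Current account = 379.3 + (-161.4) + 118.7 = 336.6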